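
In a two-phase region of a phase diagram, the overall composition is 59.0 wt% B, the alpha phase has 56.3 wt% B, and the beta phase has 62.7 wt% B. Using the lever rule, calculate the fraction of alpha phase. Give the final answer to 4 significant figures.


f_alpha = (C_beta - C0) / (C_beta - C_alpha)
f_alpha = (62.7 - 59.0) / (62.7 - 56.3)
f_alpha = 0.5781


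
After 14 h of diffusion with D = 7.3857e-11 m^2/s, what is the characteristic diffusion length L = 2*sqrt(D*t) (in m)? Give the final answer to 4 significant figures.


t = 14 hr = 50400 s
Diffusion length = 2*sqrt(D*t)
= 2*sqrt(7.3857e-11 * 50400)
= 3.859e-03 m


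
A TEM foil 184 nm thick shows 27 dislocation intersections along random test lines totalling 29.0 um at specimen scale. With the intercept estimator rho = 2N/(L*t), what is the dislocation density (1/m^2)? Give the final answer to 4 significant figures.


rho = 2N / (L * t)
L = 29.0 um = 2.9e-05 m, t = 184 nm = 1.84e-07 m
rho = 2 * 27 / (2.9e-05 * 1.84e-07)
rho = 1.012e+13 1/m^2


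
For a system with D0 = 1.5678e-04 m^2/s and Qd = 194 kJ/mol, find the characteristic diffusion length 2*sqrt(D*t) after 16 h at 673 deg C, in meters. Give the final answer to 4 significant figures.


Step 1: D = D0 * exp(-Qd/(R*T))
T = 946.15 K
D = 1.5678e-04 * exp(-194e3 / (8.314 * 946.15)) = 3.05236e-15 m^2/s
Step 2: L = 2*sqrt(D*t)
t = 16 h = 57600 s
L = 2*sqrt(3.05236e-15 * 57600) = 2.652e-05 m


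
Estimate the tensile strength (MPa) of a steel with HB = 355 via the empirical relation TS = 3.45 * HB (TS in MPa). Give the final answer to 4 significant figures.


TS (MPa) = 3.45 * HB
TS = 3.45 * 355
TS = 1225 MPa


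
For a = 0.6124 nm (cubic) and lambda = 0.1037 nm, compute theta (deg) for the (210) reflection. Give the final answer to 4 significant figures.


d = a / sqrt(h^2+k^2+l^2)
d = 0.6124 / sqrt(5) = 0.273874 nm
lambda = 2*d*sin(theta)  =>  sin(theta) = lambda / (2*d)
sin(theta) = 0.1037 / (2 * 0.273874) = 0.189321
theta = 10.91 deg


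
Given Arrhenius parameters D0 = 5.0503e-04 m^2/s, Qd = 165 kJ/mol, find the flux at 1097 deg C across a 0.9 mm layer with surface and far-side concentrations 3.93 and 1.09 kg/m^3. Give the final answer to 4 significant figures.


Step 1: D = D0 * exp(-Qd/(R*T))
T = 1097 + 273.15 = 1370.15 K
D = 5.0503e-04 * exp(-165e3 / (8.314 * 1370.15)) = 2.5867e-10 m^2/s
Step 2: J = D * (C1 - C2) / dx
J = 2.5867e-10 * (3.93 - 1.09) / 9e-04
J = 8.162e-07 kg/(m^2*s)


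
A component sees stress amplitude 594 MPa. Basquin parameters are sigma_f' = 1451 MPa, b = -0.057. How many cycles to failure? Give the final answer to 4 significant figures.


sigma_a = sigma_f' * (2*Nf)^b
2*Nf = (sigma_a / sigma_f')^(1/b)
2*Nf = (594 / 1451)^(1/-0.057)
2*Nf = 6.3816e+06
Nf = 3.191e+06 cycles


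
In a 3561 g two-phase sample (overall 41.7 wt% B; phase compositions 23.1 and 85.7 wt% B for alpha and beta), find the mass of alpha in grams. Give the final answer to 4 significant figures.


f_alpha = (C_beta - C0) / (C_beta - C_alpha)
f_alpha = (85.7 - 41.7) / (85.7 - 23.1) = 0.702875
m_alpha = f_alpha * m_total = 0.702875 * 3561 = 2503 g


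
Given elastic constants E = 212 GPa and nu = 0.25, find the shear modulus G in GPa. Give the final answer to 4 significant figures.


G = E / (2*(1+nu))
G = 212 / (2*(1+0.25))
G = 84.8 GPa


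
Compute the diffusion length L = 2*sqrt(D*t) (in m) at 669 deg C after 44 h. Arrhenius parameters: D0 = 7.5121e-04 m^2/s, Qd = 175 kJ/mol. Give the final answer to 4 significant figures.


Step 1: D = D0 * exp(-Qd/(R*T))
T = 942.15 K
D = 7.5121e-04 * exp(-175e3 / (8.314 * 942.15)) = 1.4896e-13 m^2/s
Step 2: L = 2*sqrt(D*t)
t = 44 h = 158400 s
L = 2*sqrt(1.4896e-13 * 158400) = 3.072e-04 m


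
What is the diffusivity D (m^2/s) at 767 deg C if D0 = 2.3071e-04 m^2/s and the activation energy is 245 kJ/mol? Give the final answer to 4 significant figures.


D = D0 * exp(-Qd / (R*T))
T = 1040.15 K
D = 2.3071e-04 * exp(-245e3 / (8.314 * 1040.15))
D = 1.146e-16 m^2/s


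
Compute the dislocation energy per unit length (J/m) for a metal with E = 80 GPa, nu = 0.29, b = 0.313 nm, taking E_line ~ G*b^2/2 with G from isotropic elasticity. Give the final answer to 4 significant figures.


Step 1: G = E / (2*(1+nu))
G = 80 / (2*(1+0.29)) = 31.0078 GPa = 3.10078e+10 Pa
Step 2: E_line = G*b^2/2
b = 0.313 nm = 3.13e-10 m
E_line = 0.5 * 3.10078e+10 * (3.13e-10)^2 = 1.519e-09 J/m


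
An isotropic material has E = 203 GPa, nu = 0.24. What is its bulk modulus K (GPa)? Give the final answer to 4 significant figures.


K = E / (3*(1-2*nu))
K = 203 / (3*(1-2*0.24))
K = 130.1 GPa


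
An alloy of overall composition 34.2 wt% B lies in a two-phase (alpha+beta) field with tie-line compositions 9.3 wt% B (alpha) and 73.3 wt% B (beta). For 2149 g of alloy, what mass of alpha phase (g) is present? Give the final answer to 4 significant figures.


f_alpha = (C_beta - C0) / (C_beta - C_alpha)
f_alpha = (73.3 - 34.2) / (73.3 - 9.3) = 0.610938
m_alpha = f_alpha * m_total = 0.610938 * 2149 = 1313 g


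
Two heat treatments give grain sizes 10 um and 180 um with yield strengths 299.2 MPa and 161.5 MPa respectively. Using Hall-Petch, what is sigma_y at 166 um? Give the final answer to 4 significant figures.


sigma_y = sigma0 + k / sqrt(d)
1/sqrt(d1) = 1/sqrt(1e-05) = 316.228;  1/sqrt(d2) = 74.5356
k = (sigma1 - sigma2) / (1/sqrt(d1) - 1/sqrt(d2)) = (299.2 - 161.5) / (316.228 - 74.5356) = 0.569733 MPa*m^0.5
sigma0 = sigma1 - k/sqrt(d1) = 299.2 - 0.569733*316.228 = 119.035 MPa
sigma_y(d3) = 119.035 + 0.569733 / sqrt(1.66e-04) = 163.3 MPa


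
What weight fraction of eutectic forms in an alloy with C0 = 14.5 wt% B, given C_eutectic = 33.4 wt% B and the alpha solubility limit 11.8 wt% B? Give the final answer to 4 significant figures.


f_primary = (C_e - C0) / (C_e - C_alpha_max)
f_primary = (33.4 - 14.5) / (33.4 - 11.8)
f_primary = 0.875
f_eutectic = 1 - 0.875 = 0.125


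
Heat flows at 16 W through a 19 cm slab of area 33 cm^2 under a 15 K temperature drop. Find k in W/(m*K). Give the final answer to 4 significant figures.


k = Q*L / (A*dT)
L = 0.19 m, A = 3.3e-03 m^2
k = 16 * 0.19 / (3.3e-03 * 15)
k = 61.41 W/(m*K)


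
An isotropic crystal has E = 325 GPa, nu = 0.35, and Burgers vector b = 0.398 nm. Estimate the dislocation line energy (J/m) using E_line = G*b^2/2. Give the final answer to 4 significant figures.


Step 1: G = E / (2*(1+nu))
G = 325 / (2*(1+0.35)) = 120.37 GPa = 1.2037e+11 Pa
Step 2: E_line = G*b^2/2
b = 0.398 nm = 3.98e-10 m
E_line = 0.5 * 1.2037e+11 * (3.98e-10)^2 = 9.534e-09 J/m


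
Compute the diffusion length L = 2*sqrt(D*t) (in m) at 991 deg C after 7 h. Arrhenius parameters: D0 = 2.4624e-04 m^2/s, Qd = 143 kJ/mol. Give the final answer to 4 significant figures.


Step 1: D = D0 * exp(-Qd/(R*T))
T = 1264.15 K
D = 2.4624e-04 * exp(-143e3 / (8.314 * 1264.15)) = 3.03661e-10 m^2/s
Step 2: L = 2*sqrt(D*t)
t = 7 h = 25200 s
L = 2*sqrt(3.03661e-10 * 25200) = 5.533e-03 m


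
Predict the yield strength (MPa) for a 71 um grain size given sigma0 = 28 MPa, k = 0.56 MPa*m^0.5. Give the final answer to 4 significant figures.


sigma_y = sigma0 + k / sqrt(d)
d = 71 um = 7.1e-05 m
sigma_y = 28 + 0.56 / sqrt(7.1e-05)
sigma_y = 94.46 MPa


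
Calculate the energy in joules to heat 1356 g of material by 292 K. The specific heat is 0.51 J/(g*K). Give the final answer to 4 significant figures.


Q = m * cp * dT
Q = 1356 * 0.51 * 292
Q = 201900 J


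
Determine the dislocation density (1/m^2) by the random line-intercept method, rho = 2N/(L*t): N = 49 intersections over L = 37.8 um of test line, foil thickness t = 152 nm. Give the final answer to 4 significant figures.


rho = 2N / (L * t)
L = 37.8 um = 3.78e-05 m, t = 152 nm = 1.52e-07 m
rho = 2 * 49 / (3.78e-05 * 1.52e-07)
rho = 1.706e+13 1/m^2


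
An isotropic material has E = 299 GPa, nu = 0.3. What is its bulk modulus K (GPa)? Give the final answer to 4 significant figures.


K = E / (3*(1-2*nu))
K = 299 / (3*(1-2*0.3))
K = 249.2 GPa


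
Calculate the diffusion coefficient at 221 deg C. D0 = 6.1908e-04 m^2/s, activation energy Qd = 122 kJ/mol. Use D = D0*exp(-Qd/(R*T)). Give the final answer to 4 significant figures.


D = D0 * exp(-Qd / (R*T))
T = 494.15 K
D = 6.1908e-04 * exp(-122e3 / (8.314 * 494.15))
D = 7.855e-17 m^2/s


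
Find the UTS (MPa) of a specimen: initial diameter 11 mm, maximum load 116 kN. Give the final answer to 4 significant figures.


A0 = pi*(d/2)^2 = pi*(11/2)^2 = 95.0332 mm^2
UTS = F_max / A0 = 116*1000 / 95.0332
UTS = 1221 MPa


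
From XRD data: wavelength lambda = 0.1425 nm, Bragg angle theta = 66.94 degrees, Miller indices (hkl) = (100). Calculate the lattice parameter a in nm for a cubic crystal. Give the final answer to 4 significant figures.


d = lambda / (2*sin(theta))
d = 0.1425 / (2*sin(66.94 deg))
d = 0.0774376 nm
a = d * sqrt(h^2+k^2+l^2) = 0.0774376 * sqrt(1)
a = 0.07744 nm


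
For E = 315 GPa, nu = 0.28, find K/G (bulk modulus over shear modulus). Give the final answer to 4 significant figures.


G = E / (2*(1+nu))
G = 315 / (2*(1+0.28)) = 123.047 GPa
K = E / (3*(1-2*nu))
K = 315 / (3*(1-2*0.28)) = 238.636 GPa
K/G = 238.636 / 123.047 = 1.939


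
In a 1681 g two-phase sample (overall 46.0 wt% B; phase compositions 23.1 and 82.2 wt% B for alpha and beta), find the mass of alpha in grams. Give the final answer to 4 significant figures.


f_alpha = (C_beta - C0) / (C_beta - C_alpha)
f_alpha = (82.2 - 46.0) / (82.2 - 23.1) = 0.612521
m_alpha = f_alpha * m_total = 0.612521 * 1681 = 1030 g


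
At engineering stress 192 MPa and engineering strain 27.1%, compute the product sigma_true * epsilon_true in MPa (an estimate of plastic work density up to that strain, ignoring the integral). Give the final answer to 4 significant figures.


sigma_true = sigma_eng * (1 + epsilon_eng)
sigma_true = 192 * (1 + 0.271) = 244.032 MPa
epsilon_true = ln(1 + epsilon_eng)
epsilon_true = ln(1 + 0.271) = 0.239804
sigma_true * epsilon_true = 244.032 * 0.239804 = 58.52 MPa


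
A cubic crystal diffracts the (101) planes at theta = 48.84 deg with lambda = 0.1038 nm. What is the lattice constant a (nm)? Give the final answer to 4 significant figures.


d = lambda / (2*sin(theta))
d = 0.1038 / (2*sin(48.84 deg))
d = 0.0689358 nm
a = d * sqrt(h^2+k^2+l^2) = 0.0689358 * sqrt(2)
a = 0.09749 nm


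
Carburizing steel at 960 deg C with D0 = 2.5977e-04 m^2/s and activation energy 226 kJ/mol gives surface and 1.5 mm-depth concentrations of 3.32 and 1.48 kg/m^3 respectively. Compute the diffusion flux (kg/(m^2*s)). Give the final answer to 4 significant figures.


Step 1: D = D0 * exp(-Qd/(R*T))
T = 960 + 273.15 = 1233.15 K
D = 2.5977e-04 * exp(-226e3 / (8.314 * 1233.15)) = 6.93706e-14 m^2/s
Step 2: J = D * (C1 - C2) / dx
J = 6.93706e-14 * (3.32 - 1.48) / 1.5e-03
J = 8.509e-11 kg/(m^2*s)


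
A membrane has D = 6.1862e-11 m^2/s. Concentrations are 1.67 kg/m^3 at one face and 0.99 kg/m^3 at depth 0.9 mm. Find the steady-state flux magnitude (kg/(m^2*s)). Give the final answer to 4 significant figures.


J = -D * (dC/dx) = D * (C1 - C2) / dx
J = 6.1862e-11 * (1.67 - 0.99) / 9e-04
J = 4.674e-08 kg/(m^2*s)


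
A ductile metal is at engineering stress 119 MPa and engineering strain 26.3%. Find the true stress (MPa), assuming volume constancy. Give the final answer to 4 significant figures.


sigma_true = sigma_eng * (1 + epsilon_eng)
sigma_true = 119 * (1 + 0.263)
sigma_true = 150.3 MPa


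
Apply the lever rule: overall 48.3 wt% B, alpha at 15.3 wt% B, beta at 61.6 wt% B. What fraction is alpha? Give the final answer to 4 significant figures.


f_alpha = (C_beta - C0) / (C_beta - C_alpha)
f_alpha = (61.6 - 48.3) / (61.6 - 15.3)
f_alpha = 0.2873


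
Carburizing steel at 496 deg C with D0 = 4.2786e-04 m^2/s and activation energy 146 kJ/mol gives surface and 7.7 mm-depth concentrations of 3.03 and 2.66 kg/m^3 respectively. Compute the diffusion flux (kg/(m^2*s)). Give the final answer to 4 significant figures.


Step 1: D = D0 * exp(-Qd/(R*T))
T = 496 + 273.15 = 769.15 K
D = 4.2786e-04 * exp(-146e3 / (8.314 * 769.15)) = 5.19718e-14 m^2/s
Step 2: J = D * (C1 - C2) / dx
J = 5.19718e-14 * (3.03 - 2.66) / 7.7e-03
J = 2.497e-12 kg/(m^2*s)


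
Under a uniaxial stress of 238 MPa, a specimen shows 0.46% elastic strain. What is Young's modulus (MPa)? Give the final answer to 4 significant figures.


E = sigma / epsilon
epsilon = 0.46% = 4.6e-03
E = 238 / 4.6e-03
E = 51740 MPa


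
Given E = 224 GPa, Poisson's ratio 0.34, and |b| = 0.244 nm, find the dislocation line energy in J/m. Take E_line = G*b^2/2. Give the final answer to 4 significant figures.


Step 1: G = E / (2*(1+nu))
G = 224 / (2*(1+0.34)) = 83.5821 GPa = 8.35821e+10 Pa
Step 2: E_line = G*b^2/2
b = 0.244 nm = 2.44e-10 m
E_line = 0.5 * 8.35821e+10 * (2.44e-10)^2 = 2.488e-09 J/m


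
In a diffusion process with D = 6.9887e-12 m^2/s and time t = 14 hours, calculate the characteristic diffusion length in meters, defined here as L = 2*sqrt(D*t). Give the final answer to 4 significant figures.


t = 14 hr = 50400 s
Diffusion length = 2*sqrt(D*t)
= 2*sqrt(6.9887e-12 * 50400)
= 1.187e-03 m


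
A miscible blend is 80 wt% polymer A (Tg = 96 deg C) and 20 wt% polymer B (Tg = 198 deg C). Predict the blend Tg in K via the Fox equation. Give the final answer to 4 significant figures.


1/Tg = w1/Tg1 + w2/Tg2 (in Kelvin)
Tg1 = 369.15 K, Tg2 = 471.15 K
1/Tg = 0.8/369.15 + 0.2/471.15
Tg = 385.9 K


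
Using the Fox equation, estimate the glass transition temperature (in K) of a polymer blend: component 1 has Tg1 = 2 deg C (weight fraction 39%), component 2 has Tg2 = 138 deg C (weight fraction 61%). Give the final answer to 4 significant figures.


1/Tg = w1/Tg1 + w2/Tg2 (in Kelvin)
Tg1 = 275.15 K, Tg2 = 411.15 K
1/Tg = 0.39/275.15 + 0.61/411.15
Tg = 344.7 K


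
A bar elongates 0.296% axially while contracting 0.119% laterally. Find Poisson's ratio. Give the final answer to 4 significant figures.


nu = -epsilon_lat / epsilon_axial
Lateral strain is contraction (negative), so using magnitudes:
nu = 0.119 / 0.296
nu = 0.402


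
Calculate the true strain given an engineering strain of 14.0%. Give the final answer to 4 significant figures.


epsilon_true = ln(1 + epsilon_eng)
epsilon_true = ln(1 + 0.14)
epsilon_true = 0.131


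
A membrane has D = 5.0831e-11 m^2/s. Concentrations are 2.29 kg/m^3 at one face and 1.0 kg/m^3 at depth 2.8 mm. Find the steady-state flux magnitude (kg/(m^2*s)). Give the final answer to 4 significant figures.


J = -D * (dC/dx) = D * (C1 - C2) / dx
J = 5.0831e-11 * (2.29 - 1.0) / 2.8e-03
J = 2.342e-08 kg/(m^2*s)


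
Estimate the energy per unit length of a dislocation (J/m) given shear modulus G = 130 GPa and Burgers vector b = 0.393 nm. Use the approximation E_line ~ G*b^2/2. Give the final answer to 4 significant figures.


E = G*b^2/2
b = 0.393 nm = 3.93e-10 m
G = 130 GPa = 1.3e+11 Pa
E = 0.5 * 1.3e+11 * (3.93e-10)^2
E = 1.004e-08 J/m


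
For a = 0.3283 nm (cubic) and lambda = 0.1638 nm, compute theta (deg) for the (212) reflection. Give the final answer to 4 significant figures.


d = a / sqrt(h^2+k^2+l^2)
d = 0.3283 / sqrt(9) = 0.109433 nm
lambda = 2*d*sin(theta)  =>  sin(theta) = lambda / (2*d)
sin(theta) = 0.1638 / (2 * 0.109433) = 0.748401
theta = 48.45 deg


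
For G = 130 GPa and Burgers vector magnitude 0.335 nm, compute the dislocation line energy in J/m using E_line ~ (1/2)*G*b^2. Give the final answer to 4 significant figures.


E = G*b^2/2
b = 0.335 nm = 3.35e-10 m
G = 130 GPa = 1.3e+11 Pa
E = 0.5 * 1.3e+11 * (3.35e-10)^2
E = 7.295e-09 J/m


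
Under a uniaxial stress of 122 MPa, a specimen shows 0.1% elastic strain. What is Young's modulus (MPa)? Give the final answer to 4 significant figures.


E = sigma / epsilon
epsilon = 0.1% = 1e-03
E = 122 / 1e-03
E = 122000 MPa


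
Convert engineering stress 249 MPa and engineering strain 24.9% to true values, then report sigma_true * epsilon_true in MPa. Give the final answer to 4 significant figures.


sigma_true = sigma_eng * (1 + epsilon_eng)
sigma_true = 249 * (1 + 0.249) = 311.001 MPa
epsilon_true = ln(1 + epsilon_eng)
epsilon_true = ln(1 + 0.249) = 0.222343
sigma_true * epsilon_true = 311.001 * 0.222343 = 69.15 MPa


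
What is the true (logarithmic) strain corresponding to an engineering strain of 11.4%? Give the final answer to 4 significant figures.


epsilon_true = ln(1 + epsilon_eng)
epsilon_true = ln(1 + 0.114)
epsilon_true = 0.108


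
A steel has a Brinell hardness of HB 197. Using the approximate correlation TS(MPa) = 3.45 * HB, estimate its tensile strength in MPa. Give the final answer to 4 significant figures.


TS (MPa) = 3.45 * HB
TS = 3.45 * 197
TS = 679.7 MPa


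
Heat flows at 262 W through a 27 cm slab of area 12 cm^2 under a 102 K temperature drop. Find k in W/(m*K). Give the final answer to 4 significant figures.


k = Q*L / (A*dT)
L = 0.27 m, A = 1.2e-03 m^2
k = 262 * 0.27 / (1.2e-03 * 102)
k = 577.9 W/(m*K)


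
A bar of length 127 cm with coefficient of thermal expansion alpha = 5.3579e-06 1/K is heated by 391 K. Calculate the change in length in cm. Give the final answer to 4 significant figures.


dL = L0 * alpha * dT
dL = 127 * 5.3579e-06 * 391
dL = 0.2661 cm


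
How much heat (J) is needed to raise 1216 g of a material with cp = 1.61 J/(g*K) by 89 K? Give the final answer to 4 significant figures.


Q = m * cp * dT
Q = 1216 * 1.61 * 89
Q = 174200 J


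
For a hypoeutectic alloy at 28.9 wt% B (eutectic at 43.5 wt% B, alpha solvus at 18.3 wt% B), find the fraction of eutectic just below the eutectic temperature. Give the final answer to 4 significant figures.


f_primary = (C_e - C0) / (C_e - C_alpha_max)
f_primary = (43.5 - 28.9) / (43.5 - 18.3)
f_primary = 0.579365
f_eutectic = 1 - 0.579365 = 0.4206


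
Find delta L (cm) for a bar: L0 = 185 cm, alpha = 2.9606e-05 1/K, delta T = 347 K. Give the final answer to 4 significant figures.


dL = L0 * alpha * dT
dL = 185 * 2.9606e-05 * 347
dL = 1.901 cm


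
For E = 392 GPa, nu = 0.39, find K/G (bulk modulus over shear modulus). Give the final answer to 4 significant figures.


G = E / (2*(1+nu))
G = 392 / (2*(1+0.39)) = 141.007 GPa
K = E / (3*(1-2*nu))
K = 392 / (3*(1-2*0.39)) = 593.939 GPa
K/G = 593.939 / 141.007 = 4.212


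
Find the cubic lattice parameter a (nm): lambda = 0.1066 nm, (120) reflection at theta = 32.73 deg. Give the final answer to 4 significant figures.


d = lambda / (2*sin(theta))
d = 0.1066 / (2*sin(32.73 deg))
d = 0.0985794 nm
a = d * sqrt(h^2+k^2+l^2) = 0.0985794 * sqrt(5)
a = 0.2204 nm


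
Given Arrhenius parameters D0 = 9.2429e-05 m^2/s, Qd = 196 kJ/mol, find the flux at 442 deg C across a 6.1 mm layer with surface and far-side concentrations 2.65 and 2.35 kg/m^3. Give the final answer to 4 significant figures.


Step 1: D = D0 * exp(-Qd/(R*T))
T = 442 + 273.15 = 715.15 K
D = 9.2429e-05 * exp(-196e3 / (8.314 * 715.15)) = 4.46096e-19 m^2/s
Step 2: J = D * (C1 - C2) / dx
J = 4.46096e-19 * (2.65 - 2.35) / 6.1e-03
J = 2.194e-17 kg/(m^2*s)


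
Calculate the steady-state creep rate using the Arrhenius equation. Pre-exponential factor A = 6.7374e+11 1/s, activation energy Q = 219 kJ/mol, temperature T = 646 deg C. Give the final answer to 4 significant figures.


rate = A * exp(-Q / (R*T))
T = 646 + 273.15 = 919.15 K
rate = 6.7374e+11 * exp(-219e3 / (8.314 * 919.15))
rate = 0.2412 1/s


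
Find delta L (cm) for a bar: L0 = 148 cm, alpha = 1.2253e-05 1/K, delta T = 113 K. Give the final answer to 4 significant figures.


dL = L0 * alpha * dT
dL = 148 * 1.2253e-05 * 113
dL = 0.2049 cm


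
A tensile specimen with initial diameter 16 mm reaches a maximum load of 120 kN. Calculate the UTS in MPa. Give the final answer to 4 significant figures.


A0 = pi*(d/2)^2 = pi*(16/2)^2 = 201.062 mm^2
UTS = F_max / A0 = 120*1000 / 201.062
UTS = 596.8 MPa


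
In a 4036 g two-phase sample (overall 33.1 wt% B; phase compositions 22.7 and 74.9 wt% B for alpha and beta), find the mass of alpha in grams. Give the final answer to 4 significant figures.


f_alpha = (C_beta - C0) / (C_beta - C_alpha)
f_alpha = (74.9 - 33.1) / (74.9 - 22.7) = 0.800766
m_alpha = f_alpha * m_total = 0.800766 * 4036 = 3232 g


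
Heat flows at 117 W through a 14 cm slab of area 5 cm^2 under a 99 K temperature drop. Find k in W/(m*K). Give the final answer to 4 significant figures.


k = Q*L / (A*dT)
L = 0.14 m, A = 5e-04 m^2
k = 117 * 0.14 / (5e-04 * 99)
k = 330.9 W/(m*K)


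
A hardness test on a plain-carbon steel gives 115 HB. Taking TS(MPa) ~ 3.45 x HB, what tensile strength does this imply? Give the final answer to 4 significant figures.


TS (MPa) = 3.45 * HB
TS = 3.45 * 115
TS = 396.8 MPa


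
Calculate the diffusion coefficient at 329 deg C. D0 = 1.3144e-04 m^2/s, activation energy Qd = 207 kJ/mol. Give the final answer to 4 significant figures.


D = D0 * exp(-Qd / (R*T))
T = 602.15 K
D = 1.3144e-04 * exp(-207e3 / (8.314 * 602.15))
D = 1.45e-22 m^2/s


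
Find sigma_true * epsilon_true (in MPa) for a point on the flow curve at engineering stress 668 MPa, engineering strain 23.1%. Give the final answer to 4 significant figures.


sigma_true = sigma_eng * (1 + epsilon_eng)
sigma_true = 668 * (1 + 0.231) = 822.308 MPa
epsilon_true = ln(1 + epsilon_eng)
epsilon_true = ln(1 + 0.231) = 0.207827
sigma_true * epsilon_true = 822.308 * 0.207827 = 170.9 MPa


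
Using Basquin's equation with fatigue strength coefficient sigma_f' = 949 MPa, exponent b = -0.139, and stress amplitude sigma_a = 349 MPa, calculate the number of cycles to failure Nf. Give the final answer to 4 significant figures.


sigma_a = sigma_f' * (2*Nf)^b
2*Nf = (sigma_a / sigma_f')^(1/b)
2*Nf = (349 / 949)^(1/-0.139)
2*Nf = 1334.98
Nf = 667.5 cycles


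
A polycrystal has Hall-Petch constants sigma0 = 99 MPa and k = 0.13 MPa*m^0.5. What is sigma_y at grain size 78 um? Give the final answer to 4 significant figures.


sigma_y = sigma0 + k / sqrt(d)
d = 78 um = 7.8e-05 m
sigma_y = 99 + 0.13 / sqrt(7.8e-05)
sigma_y = 113.7 MPa


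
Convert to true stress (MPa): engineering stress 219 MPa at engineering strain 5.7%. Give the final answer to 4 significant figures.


sigma_true = sigma_eng * (1 + epsilon_eng)
sigma_true = 219 * (1 + 0.057)
sigma_true = 231.5 MPa


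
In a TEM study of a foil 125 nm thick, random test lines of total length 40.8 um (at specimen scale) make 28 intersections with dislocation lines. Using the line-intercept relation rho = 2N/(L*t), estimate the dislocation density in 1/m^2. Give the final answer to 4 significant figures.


rho = 2N / (L * t)
L = 40.8 um = 4.08e-05 m, t = 125 nm = 1.25e-07 m
rho = 2 * 28 / (4.08e-05 * 1.25e-07)
rho = 1.098e+13 1/m^2


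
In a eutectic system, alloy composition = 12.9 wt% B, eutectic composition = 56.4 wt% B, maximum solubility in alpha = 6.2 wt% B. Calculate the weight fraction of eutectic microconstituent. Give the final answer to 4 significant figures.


f_primary = (C_e - C0) / (C_e - C_alpha_max)
f_primary = (56.4 - 12.9) / (56.4 - 6.2)
f_primary = 0.866534
f_eutectic = 1 - 0.866534 = 0.1335


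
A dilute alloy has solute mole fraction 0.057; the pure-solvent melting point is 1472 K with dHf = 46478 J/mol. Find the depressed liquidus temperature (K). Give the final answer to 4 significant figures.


dT = R*Tm^2*x / dHf
dT = 8.314 * 1472^2 * 0.057 / 46478
dT = 22.0929 K
T_new = 1472 - 22.0929 = 1450 K


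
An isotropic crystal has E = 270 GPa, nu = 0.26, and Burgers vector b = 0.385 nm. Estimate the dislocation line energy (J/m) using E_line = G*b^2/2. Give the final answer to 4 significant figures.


Step 1: G = E / (2*(1+nu))
G = 270 / (2*(1+0.26)) = 107.143 GPa = 1.07143e+11 Pa
Step 2: E_line = G*b^2/2
b = 0.385 nm = 3.85e-10 m
E_line = 0.5 * 1.07143e+11 * (3.85e-10)^2 = 7.941e-09 J/m


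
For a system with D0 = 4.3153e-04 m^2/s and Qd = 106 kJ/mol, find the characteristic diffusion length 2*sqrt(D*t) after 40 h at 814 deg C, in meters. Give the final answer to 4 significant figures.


Step 1: D = D0 * exp(-Qd/(R*T))
T = 1087.15 K
D = 4.3153e-04 * exp(-106e3 / (8.314 * 1087.15)) = 3.48186e-09 m^2/s
Step 2: L = 2*sqrt(D*t)
t = 40 h = 144000 s
L = 2*sqrt(3.48186e-09 * 144000) = 0.04478 m


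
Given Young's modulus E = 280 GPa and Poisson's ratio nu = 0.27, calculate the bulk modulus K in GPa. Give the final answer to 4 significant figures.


K = E / (3*(1-2*nu))
K = 280 / (3*(1-2*0.27))
K = 202.9 GPa


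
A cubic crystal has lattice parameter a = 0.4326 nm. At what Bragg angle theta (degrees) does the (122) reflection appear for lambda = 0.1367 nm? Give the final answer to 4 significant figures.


d = a / sqrt(h^2+k^2+l^2)
d = 0.4326 / sqrt(9) = 0.1442 nm
lambda = 2*d*sin(theta)  =>  sin(theta) = lambda / (2*d)
sin(theta) = 0.1367 / (2 * 0.1442) = 0.473994
theta = 28.29 deg


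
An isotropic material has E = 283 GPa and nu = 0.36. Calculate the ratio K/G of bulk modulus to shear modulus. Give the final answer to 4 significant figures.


G = E / (2*(1+nu))
G = 283 / (2*(1+0.36)) = 104.044 GPa
K = E / (3*(1-2*nu))
K = 283 / (3*(1-2*0.36)) = 336.905 GPa
K/G = 336.905 / 104.044 = 3.238


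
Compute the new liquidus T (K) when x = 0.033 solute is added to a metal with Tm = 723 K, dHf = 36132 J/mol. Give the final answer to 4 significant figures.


dT = R*Tm^2*x / dHf
dT = 8.314 * 723^2 * 0.033 / 36132
dT = 3.96925 K
T_new = 723 - 3.96925 = 719 K


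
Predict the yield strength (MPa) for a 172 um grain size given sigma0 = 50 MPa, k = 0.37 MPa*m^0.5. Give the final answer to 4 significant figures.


sigma_y = sigma0 + k / sqrt(d)
d = 172 um = 1.72e-04 m
sigma_y = 50 + 0.37 / sqrt(1.72e-04)
sigma_y = 78.21 MPa


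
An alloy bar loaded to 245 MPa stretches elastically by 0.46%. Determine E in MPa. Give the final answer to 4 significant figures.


E = sigma / epsilon
epsilon = 0.46% = 4.6e-03
E = 245 / 4.6e-03
E = 53260 MPa


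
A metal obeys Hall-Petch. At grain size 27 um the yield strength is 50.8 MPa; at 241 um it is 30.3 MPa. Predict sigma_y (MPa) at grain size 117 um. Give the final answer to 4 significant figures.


sigma_y = sigma0 + k / sqrt(d)
1/sqrt(d1) = 1/sqrt(2.7e-05) = 192.45;  1/sqrt(d2) = 64.4157
k = (sigma1 - sigma2) / (1/sqrt(d1) - 1/sqrt(d2)) = (50.8 - 30.3) / (192.45 - 64.4157) = 0.160113 MPa*m^0.5
sigma0 = sigma1 - k/sqrt(d1) = 50.8 - 0.160113*192.45 = 19.9862 MPa
sigma_y(d3) = 19.9862 + 0.160113 / sqrt(1.17e-04) = 34.79 MPa


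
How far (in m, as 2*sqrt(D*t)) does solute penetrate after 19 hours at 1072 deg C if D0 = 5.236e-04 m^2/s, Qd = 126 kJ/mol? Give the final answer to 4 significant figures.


Step 1: D = D0 * exp(-Qd/(R*T))
T = 1345.15 K
D = 5.236e-04 * exp(-126e3 / (8.314 * 1345.15)) = 6.69903e-09 m^2/s
Step 2: L = 2*sqrt(D*t)
t = 19 h = 68400 s
L = 2*sqrt(6.69903e-09 * 68400) = 0.04281 m


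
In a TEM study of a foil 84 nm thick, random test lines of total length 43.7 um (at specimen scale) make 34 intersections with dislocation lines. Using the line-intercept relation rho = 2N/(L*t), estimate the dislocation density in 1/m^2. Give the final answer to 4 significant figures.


rho = 2N / (L * t)
L = 43.7 um = 4.37e-05 m, t = 84 nm = 8.4e-08 m
rho = 2 * 34 / (4.37e-05 * 8.4e-08)
rho = 1.852e+13 1/m^2


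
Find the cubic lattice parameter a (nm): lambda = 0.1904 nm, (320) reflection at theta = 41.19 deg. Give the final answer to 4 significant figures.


d = lambda / (2*sin(theta))
d = 0.1904 / (2*sin(41.19 deg))
d = 0.144558 nm
a = d * sqrt(h^2+k^2+l^2) = 0.144558 * sqrt(13)
a = 0.5212 nm


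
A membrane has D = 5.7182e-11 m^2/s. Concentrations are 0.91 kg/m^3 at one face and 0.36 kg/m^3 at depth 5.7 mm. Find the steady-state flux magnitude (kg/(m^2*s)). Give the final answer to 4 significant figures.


J = -D * (dC/dx) = D * (C1 - C2) / dx
J = 5.7182e-11 * (0.91 - 0.36) / 5.7e-03
J = 5.518e-09 kg/(m^2*s)


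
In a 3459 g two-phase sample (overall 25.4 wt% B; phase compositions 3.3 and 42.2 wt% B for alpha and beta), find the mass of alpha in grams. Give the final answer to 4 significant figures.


f_alpha = (C_beta - C0) / (C_beta - C_alpha)
f_alpha = (42.2 - 25.4) / (42.2 - 3.3) = 0.431877
m_alpha = f_alpha * m_total = 0.431877 * 3459 = 1494 g


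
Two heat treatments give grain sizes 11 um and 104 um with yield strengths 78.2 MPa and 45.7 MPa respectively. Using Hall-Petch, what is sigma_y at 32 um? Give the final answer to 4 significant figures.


sigma_y = sigma0 + k / sqrt(d)
1/sqrt(d1) = 1/sqrt(1.1e-05) = 301.511;  1/sqrt(d2) = 98.0581
k = (sigma1 - sigma2) / (1/sqrt(d1) - 1/sqrt(d2)) = (78.2 - 45.7) / (301.511 - 98.0581) = 0.159742 MPa*m^0.5
sigma0 = sigma1 - k/sqrt(d1) = 78.2 - 0.159742*301.511 = 30.036 MPa
sigma_y(d3) = 30.036 + 0.159742 / sqrt(3.2e-05) = 58.27 MPa


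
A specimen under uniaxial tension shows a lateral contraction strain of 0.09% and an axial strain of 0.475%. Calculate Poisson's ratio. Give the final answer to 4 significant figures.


nu = -epsilon_lat / epsilon_axial
Lateral strain is contraction (negative), so using magnitudes:
nu = 0.09 / 0.475
nu = 0.1895


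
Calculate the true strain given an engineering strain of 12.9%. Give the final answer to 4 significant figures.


epsilon_true = ln(1 + epsilon_eng)
epsilon_true = ln(1 + 0.129)
epsilon_true = 0.1213


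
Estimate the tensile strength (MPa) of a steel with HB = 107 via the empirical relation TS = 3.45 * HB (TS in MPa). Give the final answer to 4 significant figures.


TS (MPa) = 3.45 * HB
TS = 3.45 * 107
TS = 369.2 MPa


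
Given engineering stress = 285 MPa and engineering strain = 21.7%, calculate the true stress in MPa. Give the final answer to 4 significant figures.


sigma_true = sigma_eng * (1 + epsilon_eng)
sigma_true = 285 * (1 + 0.217)
sigma_true = 346.8 MPa


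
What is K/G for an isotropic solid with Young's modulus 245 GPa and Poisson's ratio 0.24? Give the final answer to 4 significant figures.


G = E / (2*(1+nu))
G = 245 / (2*(1+0.24)) = 98.7903 GPa
K = E / (3*(1-2*nu))
K = 245 / (3*(1-2*0.24)) = 157.051 GPa
K/G = 157.051 / 98.7903 = 1.59


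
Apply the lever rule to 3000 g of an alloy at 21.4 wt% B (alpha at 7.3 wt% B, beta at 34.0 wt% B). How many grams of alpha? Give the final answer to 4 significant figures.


f_alpha = (C_beta - C0) / (C_beta - C_alpha)
f_alpha = (34.0 - 21.4) / (34.0 - 7.3) = 0.47191
m_alpha = f_alpha * m_total = 0.47191 * 3000 = 1416 g


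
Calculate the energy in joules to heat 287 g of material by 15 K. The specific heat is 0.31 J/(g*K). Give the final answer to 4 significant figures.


Q = m * cp * dT
Q = 287 * 0.31 * 15
Q = 1335 J


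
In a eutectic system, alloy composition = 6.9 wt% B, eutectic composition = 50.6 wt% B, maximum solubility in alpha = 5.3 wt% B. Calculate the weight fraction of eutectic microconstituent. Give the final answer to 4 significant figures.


f_primary = (C_e - C0) / (C_e - C_alpha_max)
f_primary = (50.6 - 6.9) / (50.6 - 5.3)
f_primary = 0.96468
f_eutectic = 1 - 0.96468 = 0.03532


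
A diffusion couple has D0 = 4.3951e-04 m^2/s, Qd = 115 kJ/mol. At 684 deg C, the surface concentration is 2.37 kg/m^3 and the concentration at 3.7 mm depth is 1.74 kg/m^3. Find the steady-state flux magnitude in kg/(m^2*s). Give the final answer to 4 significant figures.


Step 1: D = D0 * exp(-Qd/(R*T))
T = 684 + 273.15 = 957.15 K
D = 4.3951e-04 * exp(-115e3 / (8.314 * 957.15)) = 2.32721e-10 m^2/s
Step 2: J = D * (C1 - C2) / dx
J = 2.32721e-10 * (2.37 - 1.74) / 3.7e-03
J = 3.963e-08 kg/(m^2*s)


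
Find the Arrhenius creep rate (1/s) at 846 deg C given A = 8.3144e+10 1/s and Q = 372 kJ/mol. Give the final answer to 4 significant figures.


rate = A * exp(-Q / (R*T))
T = 846 + 273.15 = 1119.15 K
rate = 8.3144e+10 * exp(-372e3 / (8.314 * 1119.15))
rate = 3.603e-07 1/s


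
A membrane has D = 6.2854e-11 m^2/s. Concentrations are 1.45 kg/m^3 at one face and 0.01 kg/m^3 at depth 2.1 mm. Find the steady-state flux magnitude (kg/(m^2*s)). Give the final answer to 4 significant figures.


J = -D * (dC/dx) = D * (C1 - C2) / dx
J = 6.2854e-11 * (1.45 - 0.01) / 2.1e-03
J = 4.31e-08 kg/(m^2*s)


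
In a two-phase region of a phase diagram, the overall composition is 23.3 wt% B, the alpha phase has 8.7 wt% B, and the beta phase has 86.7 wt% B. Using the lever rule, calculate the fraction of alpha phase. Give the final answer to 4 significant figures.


f_alpha = (C_beta - C0) / (C_beta - C_alpha)
f_alpha = (86.7 - 23.3) / (86.7 - 8.7)
f_alpha = 0.8128


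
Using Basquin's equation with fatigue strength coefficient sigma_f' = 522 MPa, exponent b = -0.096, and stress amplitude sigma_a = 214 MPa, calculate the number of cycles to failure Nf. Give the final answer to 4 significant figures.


sigma_a = sigma_f' * (2*Nf)^b
2*Nf = (sigma_a / sigma_f')^(1/b)
2*Nf = (214 / 522)^(1/-0.096)
2*Nf = 10812.5
Nf = 5406 cycles


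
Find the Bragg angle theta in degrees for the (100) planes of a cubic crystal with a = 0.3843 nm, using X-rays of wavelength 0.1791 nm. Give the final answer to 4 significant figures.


d = a / sqrt(h^2+k^2+l^2)
d = 0.3843 / sqrt(1) = 0.3843 nm
lambda = 2*d*sin(theta)  =>  sin(theta) = lambda / (2*d)
sin(theta) = 0.1791 / (2 * 0.3843) = 0.233021
theta = 13.48 deg


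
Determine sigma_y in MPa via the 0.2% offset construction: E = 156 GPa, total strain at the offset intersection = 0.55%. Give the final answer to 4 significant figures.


Offset strain = 0.002
Elastic strain at yield = total_strain - offset = 5.5e-03 - 0.002 = 3.5e-03
sigma_y = E * elastic_strain = 156000 * 3.5e-03
sigma_y = 546 MPa


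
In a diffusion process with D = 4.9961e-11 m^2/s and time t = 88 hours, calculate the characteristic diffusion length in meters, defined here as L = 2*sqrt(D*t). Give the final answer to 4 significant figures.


t = 88 hr = 316800 s
Diffusion length = 2*sqrt(D*t)
= 2*sqrt(4.9961e-11 * 316800)
= 7.957e-03 m


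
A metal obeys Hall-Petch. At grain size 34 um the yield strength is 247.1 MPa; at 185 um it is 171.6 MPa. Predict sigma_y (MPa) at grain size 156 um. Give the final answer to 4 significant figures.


sigma_y = sigma0 + k / sqrt(d)
1/sqrt(d1) = 1/sqrt(3.4e-05) = 171.499;  1/sqrt(d2) = 73.5215
k = (sigma1 - sigma2) / (1/sqrt(d1) - 1/sqrt(d2)) = (247.1 - 171.6) / (171.499 - 73.5215) = 0.770588 MPa*m^0.5
sigma0 = sigma1 - k/sqrt(d1) = 247.1 - 0.770588*171.499 = 114.945 MPa
sigma_y(d3) = 114.945 + 0.770588 / sqrt(1.56e-04) = 176.6 MPa


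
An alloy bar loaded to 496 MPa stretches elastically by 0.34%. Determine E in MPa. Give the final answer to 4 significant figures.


E = sigma / epsilon
epsilon = 0.34% = 3.4e-03
E = 496 / 3.4e-03
E = 145900 MPa


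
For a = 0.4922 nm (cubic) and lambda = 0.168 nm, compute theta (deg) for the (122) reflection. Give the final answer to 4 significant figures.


d = a / sqrt(h^2+k^2+l^2)
d = 0.4922 / sqrt(9) = 0.164067 nm
lambda = 2*d*sin(theta)  =>  sin(theta) = lambda / (2*d)
sin(theta) = 0.168 / (2 * 0.164067) = 0.511987
theta = 30.8 deg


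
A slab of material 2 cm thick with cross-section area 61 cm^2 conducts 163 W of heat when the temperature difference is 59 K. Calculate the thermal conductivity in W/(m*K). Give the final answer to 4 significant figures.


k = Q*L / (A*dT)
L = 0.02 m, A = 6.1e-03 m^2
k = 163 * 0.02 / (6.1e-03 * 59)
k = 9.058 W/(m*K)


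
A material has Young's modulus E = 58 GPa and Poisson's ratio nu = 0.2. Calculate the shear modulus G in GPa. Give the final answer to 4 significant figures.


G = E / (2*(1+nu))
G = 58 / (2*(1+0.2))
G = 24.17 GPa


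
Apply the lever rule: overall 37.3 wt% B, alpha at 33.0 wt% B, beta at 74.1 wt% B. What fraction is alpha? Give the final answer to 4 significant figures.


f_alpha = (C_beta - C0) / (C_beta - C_alpha)
f_alpha = (74.1 - 37.3) / (74.1 - 33.0)
f_alpha = 0.8954


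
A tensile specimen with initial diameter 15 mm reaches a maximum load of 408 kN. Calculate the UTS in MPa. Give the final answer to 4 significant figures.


A0 = pi*(d/2)^2 = pi*(15/2)^2 = 176.715 mm^2
UTS = F_max / A0 = 408*1000 / 176.715
UTS = 2309 MPa


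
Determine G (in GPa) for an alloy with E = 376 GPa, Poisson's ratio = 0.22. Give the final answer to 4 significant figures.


G = E / (2*(1+nu))
G = 376 / (2*(1+0.22))
G = 154.1 GPa


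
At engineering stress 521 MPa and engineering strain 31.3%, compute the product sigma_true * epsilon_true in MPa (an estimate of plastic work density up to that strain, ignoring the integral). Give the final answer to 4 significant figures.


sigma_true = sigma_eng * (1 + epsilon_eng)
sigma_true = 521 * (1 + 0.313) = 684.073 MPa
epsilon_true = ln(1 + epsilon_eng)
epsilon_true = ln(1 + 0.313) = 0.272315
sigma_true * epsilon_true = 684.073 * 0.272315 = 186.3 MPa


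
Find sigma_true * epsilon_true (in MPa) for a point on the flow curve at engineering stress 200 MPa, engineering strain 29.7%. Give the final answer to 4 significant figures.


sigma_true = sigma_eng * (1 + epsilon_eng)
sigma_true = 200 * (1 + 0.297) = 259.4 MPa
epsilon_true = ln(1 + epsilon_eng)
epsilon_true = ln(1 + 0.297) = 0.260054
sigma_true * epsilon_true = 259.4 * 0.260054 = 67.46 MPa


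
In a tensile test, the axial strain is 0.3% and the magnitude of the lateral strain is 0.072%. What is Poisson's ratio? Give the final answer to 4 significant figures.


nu = -epsilon_lat / epsilon_axial
Lateral strain is contraction (negative), so using magnitudes:
nu = 0.072 / 0.3
nu = 0.24


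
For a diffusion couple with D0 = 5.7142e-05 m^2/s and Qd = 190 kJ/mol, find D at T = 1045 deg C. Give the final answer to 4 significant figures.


D = D0 * exp(-Qd / (R*T))
T = 1318.15 K
D = 5.7142e-05 * exp(-190e3 / (8.314 * 1318.15))
D = 1.689e-12 m^2/s


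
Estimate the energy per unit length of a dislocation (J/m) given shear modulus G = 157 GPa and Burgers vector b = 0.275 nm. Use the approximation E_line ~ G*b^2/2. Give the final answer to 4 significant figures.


E = G*b^2/2
b = 0.275 nm = 2.75e-10 m
G = 157 GPa = 1.57e+11 Pa
E = 0.5 * 1.57e+11 * (2.75e-10)^2
E = 5.937e-09 J/m


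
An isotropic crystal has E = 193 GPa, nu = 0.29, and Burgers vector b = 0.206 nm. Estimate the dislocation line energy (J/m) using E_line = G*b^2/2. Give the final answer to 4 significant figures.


Step 1: G = E / (2*(1+nu))
G = 193 / (2*(1+0.29)) = 74.8062 GPa = 7.48062e+10 Pa
Step 2: E_line = G*b^2/2
b = 0.206 nm = 2.06e-10 m
E_line = 0.5 * 7.48062e+10 * (2.06e-10)^2 = 1.587e-09 J/m


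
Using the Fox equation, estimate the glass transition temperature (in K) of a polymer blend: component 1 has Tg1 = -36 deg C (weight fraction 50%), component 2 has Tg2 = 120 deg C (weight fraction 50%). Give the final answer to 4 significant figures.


1/Tg = w1/Tg1 + w2/Tg2 (in Kelvin)
Tg1 = 237.15 K, Tg2 = 393.15 K
1/Tg = 0.5/237.15 + 0.5/393.15
Tg = 295.8 K


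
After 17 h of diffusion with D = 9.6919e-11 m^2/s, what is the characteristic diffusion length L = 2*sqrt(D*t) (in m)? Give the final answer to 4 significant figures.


t = 17 hr = 61200 s
Diffusion length = 2*sqrt(D*t)
= 2*sqrt(9.6919e-11 * 61200)
= 4.871e-03 m


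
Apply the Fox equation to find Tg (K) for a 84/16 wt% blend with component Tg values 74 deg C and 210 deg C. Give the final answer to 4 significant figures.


1/Tg = w1/Tg1 + w2/Tg2 (in Kelvin)
Tg1 = 347.15 K, Tg2 = 483.15 K
1/Tg = 0.84/347.15 + 0.16/483.15
Tg = 363.5 K


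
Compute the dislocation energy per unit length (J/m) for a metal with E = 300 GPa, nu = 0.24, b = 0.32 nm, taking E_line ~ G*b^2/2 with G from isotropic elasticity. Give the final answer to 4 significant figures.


Step 1: G = E / (2*(1+nu))
G = 300 / (2*(1+0.24)) = 120.968 GPa = 1.20968e+11 Pa
Step 2: E_line = G*b^2/2
b = 0.32 nm = 3.2e-10 m
E_line = 0.5 * 1.20968e+11 * (3.2e-10)^2 = 6.194e-09 J/m
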